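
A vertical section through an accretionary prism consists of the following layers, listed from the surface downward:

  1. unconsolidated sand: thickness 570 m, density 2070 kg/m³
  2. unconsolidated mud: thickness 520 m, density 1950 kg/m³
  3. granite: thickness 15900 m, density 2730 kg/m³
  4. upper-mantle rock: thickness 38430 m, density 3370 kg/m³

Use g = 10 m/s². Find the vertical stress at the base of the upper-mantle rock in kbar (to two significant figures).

unconsolidated sand: 2070 kg/m³ × 10 m/s² × 570 m = 1.180×10^7 Pa = 0.1180 kbar
unconsolidated mud: 1950 kg/m³ × 10 m/s² × 520 m = 1.014×10^7 Pa = 0.1014 kbar
granite: 2730 kg/m³ × 10 m/s² × 15900 m = 4.341×10^8 Pa = 4.341 kbar
upper-mantle rock: 3370 kg/m³ × 10 m/s² × 38430 m = 1.295×10^9 Pa = 12.95 kbar
Total = 0.1180 + 0.1014 + 4.341 + 12.95 = 17.511 kbar

18 kbar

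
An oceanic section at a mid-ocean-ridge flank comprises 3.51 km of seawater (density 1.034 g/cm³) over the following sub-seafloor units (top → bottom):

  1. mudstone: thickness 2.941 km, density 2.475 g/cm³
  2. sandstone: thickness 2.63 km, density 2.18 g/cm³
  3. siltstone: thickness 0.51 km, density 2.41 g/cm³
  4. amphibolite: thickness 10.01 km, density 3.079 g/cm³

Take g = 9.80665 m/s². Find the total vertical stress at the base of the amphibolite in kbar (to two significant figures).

4.8 kbar

seawater: 1034 kg/m³ × 9.80665 m/s² × 3510 m = 3.559×10^7 Pa = 0.3559 kbar
mudstone: 2475 kg/m³ × 9.80665 m/s² × 2941 m = 7.138×10^7 Pa = 0.7138 kbar
sandstone: 2180 kg/m³ × 9.80665 m/s² × 2630 m = 5.623×10^7 Pa = 0.5623 kbar
siltstone: 2410 kg/m³ × 9.80665 m/s² × 510 m = 1.205×10^7 Pa = 0.1205 kbar
amphibolite: 3079 kg/m³ × 9.80665 m/s² × 10010 m = 3.022×10^8 Pa = 3.022 kbar
Total = 0.3559 + 0.7138 + 0.5623 + 0.1205 + 3.022 = 4.7750 kbar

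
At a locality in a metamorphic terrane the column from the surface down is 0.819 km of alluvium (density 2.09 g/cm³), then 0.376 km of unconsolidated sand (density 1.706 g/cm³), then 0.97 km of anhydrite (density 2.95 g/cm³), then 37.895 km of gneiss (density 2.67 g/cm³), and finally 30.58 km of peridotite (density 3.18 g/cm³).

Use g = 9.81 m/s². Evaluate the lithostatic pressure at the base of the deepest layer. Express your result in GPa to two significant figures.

2.0 GPa

alluvium: 2090 kg/m³ × 9.81 m/s² × 819 m = 1.679×10^7 Pa = 0.01679 GPa
unconsolidated sand: 1706 kg/m³ × 9.81 m/s² × 376 m = 6.293×10^6 Pa = 6.293×10^-3 GPa
anhydrite: 2950 kg/m³ × 9.81 m/s² × 970 m = 2.807×10^7 Pa = 0.02807 GPa
gneiss: 2670 kg/m³ × 9.81 m/s² × 37895 m = 9.926×10^8 Pa = 0.9926 GPa
peridotite: 3180 kg/m³ × 9.81 m/s² × 30580 m = 9.540×10^8 Pa = 0.9540 GPa
Total = 0.01679 + 6.293×10^-3 + 0.02807 + 0.9926 + 0.9540 = 1.9977 GPa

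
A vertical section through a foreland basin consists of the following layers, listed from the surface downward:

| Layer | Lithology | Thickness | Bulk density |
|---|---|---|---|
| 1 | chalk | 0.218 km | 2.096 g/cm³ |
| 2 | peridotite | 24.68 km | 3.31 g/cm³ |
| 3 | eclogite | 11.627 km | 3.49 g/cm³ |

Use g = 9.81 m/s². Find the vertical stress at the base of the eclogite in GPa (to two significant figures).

chalk: 2096 kg/m³ × 9.81 m/s² × 218 m = 4.482×10^6 Pa = 4.482×10^-3 GPa
peridotite: 3310 kg/m³ × 9.81 m/s² × 24680 m = 8.014×10^8 Pa = 0.8014 GPa
eclogite: 3490 kg/m³ × 9.81 m/s² × 11627 m = 3.981×10^8 Pa = 0.3981 GPa
Total = 4.482×10^-3 + 0.8014 + 0.3981 = 1.2039 GPa

1.2 GPa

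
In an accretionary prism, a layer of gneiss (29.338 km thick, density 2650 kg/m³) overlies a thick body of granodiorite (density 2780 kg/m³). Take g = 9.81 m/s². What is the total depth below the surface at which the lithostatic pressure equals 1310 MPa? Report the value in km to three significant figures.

49.4 km

Pressure at base of upper layers: 2650×9.81×29338 = 7.627×10^8 Pa = 762.7 MPa
Remaining pressure to be supplied by granodiorite: 1.310×10^9 − 7.627×10^8 = 5.473×10^8 Pa
Additional depth in granodiorite = 5.473×10^8 Pa / (2780 kg/m³ × 9.81 m/s²) = 20069 m
Total depth = 29338 m + 20069 m = 49407 m
= 49.407 km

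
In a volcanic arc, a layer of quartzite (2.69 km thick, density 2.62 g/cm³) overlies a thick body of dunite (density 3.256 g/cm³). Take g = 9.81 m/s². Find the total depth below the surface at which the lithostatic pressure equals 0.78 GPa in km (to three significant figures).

24.9 km

Pressure at base of upper layers: 2620×9.81×2690 = 6.914×10^7 Pa = 0.06914 GPa
Remaining pressure to be supplied by dunite: 7.800×10^8 − 6.914×10^7 = 7.109×10^8 Pa
Additional depth in dunite = 7.109×10^8 Pa / (3256 kg/m³ × 9.81 m/s²) = 22255 m
Total depth = 2690 m + 22255 m = 24945 m
= 24.945 km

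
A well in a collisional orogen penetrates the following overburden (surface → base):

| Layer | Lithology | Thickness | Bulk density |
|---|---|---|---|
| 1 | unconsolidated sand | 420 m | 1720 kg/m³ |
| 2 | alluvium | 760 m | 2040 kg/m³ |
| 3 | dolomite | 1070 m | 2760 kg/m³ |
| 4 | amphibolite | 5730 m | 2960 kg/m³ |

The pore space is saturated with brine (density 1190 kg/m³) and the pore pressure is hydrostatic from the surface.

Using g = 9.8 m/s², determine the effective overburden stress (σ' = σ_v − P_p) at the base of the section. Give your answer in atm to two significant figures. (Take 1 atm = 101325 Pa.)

1200 atm

Overburden (lithostatic) stress σ_v:
unconsolidated sand: 1720 kg/m³ × 9.8 m/s² × 420 m = 7.080×10^6 Pa = 7.080 MPa
alluvium: 2040 kg/m³ × 9.8 m/s² × 760 m = 1.519×10^7 Pa = 15.19 MPa
dolomite: 2760 kg/m³ × 9.8 m/s² × 1070 m = 2.894×10^7 Pa = 28.94 MPa
amphibolite: 2960 kg/m³ × 9.8 m/s² × 5730 m = 1.662×10^8 Pa = 166.2 MPa
Total = 7.080 + 15.19 + 28.94 + 166.2 = 217.43 MPa
Pore pressure P_p = 1190 kg/m³ × 9.8 m/s² × 7980 m = 9.306×10^7 Pa = 93.06 MPa
Effective stress σ' = σ_v − P_p = 217.4 − 93.06 = 124.37 MPa = 1227.4 atm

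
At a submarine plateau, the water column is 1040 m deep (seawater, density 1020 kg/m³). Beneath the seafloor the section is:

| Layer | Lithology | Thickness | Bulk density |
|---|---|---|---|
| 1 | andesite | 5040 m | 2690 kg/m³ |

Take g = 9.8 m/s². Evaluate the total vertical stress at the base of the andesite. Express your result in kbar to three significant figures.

seawater: 1020 kg/m³ × 9.8 m/s² × 1040 m = 1.040×10^7 Pa = 0.1040 kbar
andesite: 2690 kg/m³ × 9.8 m/s² × 5040 m = 1.329×10^8 Pa = 1.329 kbar
Total = 0.1040 + 1.329 = 1.4326 kbar

1.43 kbar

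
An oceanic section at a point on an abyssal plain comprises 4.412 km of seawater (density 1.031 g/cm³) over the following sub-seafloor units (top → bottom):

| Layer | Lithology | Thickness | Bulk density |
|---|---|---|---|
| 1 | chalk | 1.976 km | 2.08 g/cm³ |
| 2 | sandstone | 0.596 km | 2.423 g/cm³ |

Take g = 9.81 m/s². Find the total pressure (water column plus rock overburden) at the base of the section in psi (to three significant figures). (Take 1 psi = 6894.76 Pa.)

seawater: 1031 kg/m³ × 9.81 m/s² × 4412 m = 4.462×10^7 Pa = 6472 psi
chalk: 2080 kg/m³ × 9.81 m/s² × 1976 m = 4.032×10^7 Pa = 5848 psi
sandstone: 2423 kg/m³ × 9.81 m/s² × 596 m = 1.417×10^7 Pa = 2055 psi
Total = 6472 + 5848 + 2055 = 14375 psi

14400 psi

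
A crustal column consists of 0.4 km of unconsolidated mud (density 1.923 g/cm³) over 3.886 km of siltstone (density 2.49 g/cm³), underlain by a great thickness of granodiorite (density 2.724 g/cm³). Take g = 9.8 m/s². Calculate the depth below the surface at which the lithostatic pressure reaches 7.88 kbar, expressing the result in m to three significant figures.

30000 m

Pressure at base of upper layers: 1923×9.8×400 + 2490×9.8×3886 = 1.024×10^8 Pa = 1.024 kbar
Remaining pressure to be supplied by granodiorite: 7.880×10^8 − 1.024×10^8 = 6.856×10^8 Pa
Additional depth in granodiorite = 6.856×10^8 Pa / (2724 kg/m³ × 9.8 m/s²) = 25684 m
Total depth = 4286 m + 25684 m = 29970 m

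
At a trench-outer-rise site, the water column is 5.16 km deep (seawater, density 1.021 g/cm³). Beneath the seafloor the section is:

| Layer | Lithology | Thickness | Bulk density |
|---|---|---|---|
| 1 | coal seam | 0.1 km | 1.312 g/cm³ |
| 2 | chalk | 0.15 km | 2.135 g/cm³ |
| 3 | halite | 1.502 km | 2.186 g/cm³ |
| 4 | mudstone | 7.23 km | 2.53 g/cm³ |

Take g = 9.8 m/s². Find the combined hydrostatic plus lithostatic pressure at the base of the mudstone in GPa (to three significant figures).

0.267 GPa

seawater: 1021 kg/m³ × 9.8 m/s² × 5160 m = 5.163×10^7 Pa = 0.05163 GPa
coal seam: 1312 kg/m³ × 9.8 m/s² × 100 m = 1.286×10^6 Pa = 1.286×10^-3 GPa
chalk: 2135 kg/m³ × 9.8 m/s² × 150 m = 3.138×10^6 Pa = 3.138×10^-3 GPa
halite: 2186 kg/m³ × 9.8 m/s² × 1502 m = 3.218×10^7 Pa = 0.03218 GPa
mudstone: 2530 kg/m³ × 9.8 m/s² × 7230 m = 1.793×10^8 Pa = 0.1793 GPa
Total = 0.05163 + 1.286×10^-3 + 3.138×10^-3 + 0.03218 + 0.1793 = 0.26749 GPa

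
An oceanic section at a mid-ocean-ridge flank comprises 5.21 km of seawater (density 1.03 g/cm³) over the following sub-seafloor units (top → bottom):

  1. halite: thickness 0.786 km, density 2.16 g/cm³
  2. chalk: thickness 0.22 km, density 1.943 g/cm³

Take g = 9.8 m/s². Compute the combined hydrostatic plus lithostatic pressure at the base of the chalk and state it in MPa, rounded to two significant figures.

seawater: 1030 kg/m³ × 9.8 m/s² × 5210 m = 5.259×10^7 Pa = 52.59 MPa
halite: 2160 kg/m³ × 9.8 m/s² × 786 m = 1.664×10^7 Pa = 16.64 MPa
chalk: 1943 kg/m³ × 9.8 m/s² × 220 m = 4.189×10^6 Pa = 4.189 MPa
Total = 52.59 + 16.64 + 4.189 = 73.417 MPa

73 MPa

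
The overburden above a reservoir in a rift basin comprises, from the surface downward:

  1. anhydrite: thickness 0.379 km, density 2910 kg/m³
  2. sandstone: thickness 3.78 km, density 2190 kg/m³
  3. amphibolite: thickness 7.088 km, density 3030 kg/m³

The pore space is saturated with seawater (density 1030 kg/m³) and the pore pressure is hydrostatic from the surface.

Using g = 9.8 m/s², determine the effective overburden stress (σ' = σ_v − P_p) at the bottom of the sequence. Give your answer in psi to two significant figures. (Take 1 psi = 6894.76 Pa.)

Overburden (lithostatic) stress σ_v:
anhydrite: 2910 kg/m³ × 9.8 m/s² × 379 m = 1.081×10^7 Pa = 10.81 MPa
sandstone: 2190 kg/m³ × 9.8 m/s² × 3780 m = 8.113×10^7 Pa = 81.13 MPa
amphibolite: 3030 kg/m³ × 9.8 m/s² × 7088 m = 2.105×10^8 Pa = 210.5 MPa
Total = 10.81 + 81.13 + 210.5 = 302.41 MPa
Pore pressure P_p = 1030 kg/m³ × 9.8 m/s² × 11247 m = 1.135×10^8 Pa = 113.5 MPa
Effective stress σ' = σ_v − P_p = 302.4 − 113.5 = 188.88 MPa = 27395 psi

27000 psi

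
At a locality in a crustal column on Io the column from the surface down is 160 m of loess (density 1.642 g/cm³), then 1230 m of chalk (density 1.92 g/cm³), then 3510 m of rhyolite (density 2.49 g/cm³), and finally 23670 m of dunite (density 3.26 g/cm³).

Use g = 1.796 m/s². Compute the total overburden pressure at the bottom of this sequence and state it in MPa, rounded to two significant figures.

160 MPa

loess: 1642 kg/m³ × 1.796 m/s² × 160 m = 4.718×10^5 Pa = 0.4718 MPa
chalk: 1920 kg/m³ × 1.796 m/s² × 1230 m = 4.241×10^6 Pa = 4.241 MPa
rhyolite: 2490 kg/m³ × 1.796 m/s² × 3510 m = 1.570×10^7 Pa = 15.70 MPa
dunite: 3260 kg/m³ × 1.796 m/s² × 23670 m = 1.386×10^8 Pa = 138.6 MPa
Total = 0.4718 + 4.241 + 15.70 + 138.6 = 159.00 MPa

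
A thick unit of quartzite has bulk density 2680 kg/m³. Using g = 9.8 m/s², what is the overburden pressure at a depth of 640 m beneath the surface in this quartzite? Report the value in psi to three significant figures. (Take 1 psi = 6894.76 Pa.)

quartzite: 2680 kg/m³ × 9.8 m/s² × 640 m = 1.681×10^7 Pa = 2438 psi

2440 psi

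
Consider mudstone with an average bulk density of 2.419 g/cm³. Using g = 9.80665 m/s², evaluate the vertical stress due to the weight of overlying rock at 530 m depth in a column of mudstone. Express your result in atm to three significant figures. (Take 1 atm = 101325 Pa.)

mudstone: 2419 kg/m³ × 9.80665 m/s² × 530 m = 1.257×10^7 Pa = 124.1 atm

124 atm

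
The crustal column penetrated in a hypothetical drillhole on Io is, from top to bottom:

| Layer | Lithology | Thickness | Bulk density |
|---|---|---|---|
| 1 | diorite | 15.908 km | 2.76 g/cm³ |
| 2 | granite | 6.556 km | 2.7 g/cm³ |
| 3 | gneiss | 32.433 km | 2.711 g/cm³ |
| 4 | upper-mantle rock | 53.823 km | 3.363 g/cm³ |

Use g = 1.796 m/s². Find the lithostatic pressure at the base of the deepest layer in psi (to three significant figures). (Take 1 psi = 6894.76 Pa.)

diorite: 2760 kg/m³ × 1.796 m/s² × 15908 m = 7.886×10^7 Pa = 11437 psi
granite: 2700 kg/m³ × 1.796 m/s² × 6556 m = 3.179×10^7 Pa = 4611 psi
gneiss: 2711 kg/m³ × 1.796 m/s² × 32433 m = 1.579×10^8 Pa = 22904 psi
upper-mantle rock: 3363 kg/m³ × 1.796 m/s² × 53823 m = 3.251×10^8 Pa = 47150 psi
Total = 11437 + 4611 + 22904 + 47150 = 86102 psi

86100 psi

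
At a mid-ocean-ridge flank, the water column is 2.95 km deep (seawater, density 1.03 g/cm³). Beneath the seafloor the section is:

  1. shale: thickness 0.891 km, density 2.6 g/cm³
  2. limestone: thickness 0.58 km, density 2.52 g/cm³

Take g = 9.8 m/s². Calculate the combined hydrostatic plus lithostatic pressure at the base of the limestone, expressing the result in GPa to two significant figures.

seawater: 1030 kg/m³ × 9.8 m/s² × 2950 m = 2.978×10^7 Pa = 0.02978 GPa
shale: 2600 kg/m³ × 9.8 m/s² × 891 m = 2.270×10^7 Pa = 0.02270 GPa
limestone: 2520 kg/m³ × 9.8 m/s² × 580 m = 1.432×10^7 Pa = 0.01432 GPa
Total = 0.02978 + 0.02270 + 0.01432 = 0.066804 GPa

0.067 GPa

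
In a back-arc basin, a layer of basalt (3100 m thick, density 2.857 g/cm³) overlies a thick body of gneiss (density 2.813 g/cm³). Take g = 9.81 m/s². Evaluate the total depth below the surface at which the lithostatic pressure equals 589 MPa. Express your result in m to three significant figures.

21300 m

Pressure at base of upper layers: 2857×9.81×3100 = 8.688×10^7 Pa = 86.88 MPa
Remaining pressure to be supplied by gneiss: 5.890×10^8 − 8.688×10^7 = 5.021×10^8 Pa
Additional depth in gneiss = 5.021×10^8 Pa / (2813 kg/m³ × 9.81 m/s²) = 18196 m
Total depth = 3100 m + 18196 m = 21296 m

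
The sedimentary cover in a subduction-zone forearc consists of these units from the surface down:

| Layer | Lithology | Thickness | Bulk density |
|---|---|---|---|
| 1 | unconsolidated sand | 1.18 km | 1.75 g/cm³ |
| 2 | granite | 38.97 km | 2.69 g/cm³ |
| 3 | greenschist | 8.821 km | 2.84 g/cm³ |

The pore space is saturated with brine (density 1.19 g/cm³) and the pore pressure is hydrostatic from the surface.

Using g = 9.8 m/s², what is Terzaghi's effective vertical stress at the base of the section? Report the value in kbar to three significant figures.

7.22 kbar

Overburden (lithostatic) stress σ_v:
unconsolidated sand: 1750 kg/m³ × 9.8 m/s² × 1180 m = 2.024×10^7 Pa = 20.24 MPa
granite: 2690 kg/m³ × 9.8 m/s² × 38970 m = 1.027×10^9 Pa = 1027 MPa
greenschist: 2840 kg/m³ × 9.8 m/s² × 8821 m = 2.455×10^8 Pa = 245.5 MPa
Total = 20.24 + 1027 + 245.5 = 1293.1 MPa
Pore pressure P_p = 1190 kg/m³ × 9.8 m/s² × 48971 m = 5.711×10^8 Pa = 571.1 MPa
Effective stress σ' = σ_v − P_p = 1293 − 571.1 = 721.97 MPa = 7.2197 kbar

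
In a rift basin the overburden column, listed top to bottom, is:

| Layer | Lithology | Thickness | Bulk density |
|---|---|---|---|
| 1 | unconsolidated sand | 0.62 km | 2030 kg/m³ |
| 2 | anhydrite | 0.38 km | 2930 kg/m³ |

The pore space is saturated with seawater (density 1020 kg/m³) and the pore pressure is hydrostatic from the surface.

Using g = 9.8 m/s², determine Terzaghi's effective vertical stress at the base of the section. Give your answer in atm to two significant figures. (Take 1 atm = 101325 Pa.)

130 atm

Overburden (lithostatic) stress σ_v:
unconsolidated sand: 2030 kg/m³ × 9.8 m/s² × 620 m = 1.233×10^7 Pa = 12.33 MPa
anhydrite: 2930 kg/m³ × 9.8 m/s² × 380 m = 1.091×10^7 Pa = 10.91 MPa
Total = 12.33 + 10.91 = 23.246 MPa
Pore pressure P_p = 1020 kg/m³ × 9.8 m/s² × 1000 m = 9.996×10^6 Pa = 9.996 MPa
Effective stress σ' = σ_v − P_p = 23.25 − 9.996 = 13.250 MPa = 130.76 atm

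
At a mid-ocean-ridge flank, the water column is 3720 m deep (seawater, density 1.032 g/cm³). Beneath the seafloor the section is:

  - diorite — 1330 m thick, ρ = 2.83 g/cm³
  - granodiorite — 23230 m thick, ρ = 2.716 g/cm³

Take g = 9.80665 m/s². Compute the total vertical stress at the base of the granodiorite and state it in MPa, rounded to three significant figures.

seawater: 1032 kg/m³ × 9.80665 m/s² × 3720 m = 3.765×10^7 Pa = 37.65 MPa
diorite: 2830 kg/m³ × 9.80665 m/s² × 1330 m = 3.691×10^7 Pa = 36.91 MPa
granodiorite: 2716 kg/m³ × 9.80665 m/s² × 23230 m = 6.187×10^8 Pa = 618.7 MPa
Total = 37.65 + 36.91 + 618.7 = 693.29 MPa

693 MPa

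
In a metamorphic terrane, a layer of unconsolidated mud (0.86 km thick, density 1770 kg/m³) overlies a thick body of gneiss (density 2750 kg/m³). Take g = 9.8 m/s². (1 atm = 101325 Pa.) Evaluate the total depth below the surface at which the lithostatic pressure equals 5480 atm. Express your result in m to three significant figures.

Pressure at base of upper layers: 1770×9.8×860 = 1.492×10^7 Pa = 147.2 atm
Remaining pressure to be supplied by gneiss: 5.553×10^8 − 1.492×10^7 = 5.403×10^8 Pa
Additional depth in gneiss = 5.403×10^8 Pa / (2750 kg/m³ × 9.8 m/s²) = 20050 m
Total depth = 860 m + 20050 m = 20910 m

20900 m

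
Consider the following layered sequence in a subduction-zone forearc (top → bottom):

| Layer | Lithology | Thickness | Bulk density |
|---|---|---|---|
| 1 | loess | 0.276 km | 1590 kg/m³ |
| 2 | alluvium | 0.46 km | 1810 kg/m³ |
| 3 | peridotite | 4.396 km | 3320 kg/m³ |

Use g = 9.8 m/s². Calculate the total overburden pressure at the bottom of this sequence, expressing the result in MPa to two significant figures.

loess: 1590 kg/m³ × 9.8 m/s² × 276 m = 4.301×10^6 Pa = 4.301 MPa
alluvium: 1810 kg/m³ × 9.8 m/s² × 460 m = 8.159×10^6 Pa = 8.159 MPa
peridotite: 3320 kg/m³ × 9.8 m/s² × 4396 m = 1.430×10^8 Pa = 143.0 MPa
Total = 4.301 + 8.159 + 143.0 = 155.49 MPa

160 MPa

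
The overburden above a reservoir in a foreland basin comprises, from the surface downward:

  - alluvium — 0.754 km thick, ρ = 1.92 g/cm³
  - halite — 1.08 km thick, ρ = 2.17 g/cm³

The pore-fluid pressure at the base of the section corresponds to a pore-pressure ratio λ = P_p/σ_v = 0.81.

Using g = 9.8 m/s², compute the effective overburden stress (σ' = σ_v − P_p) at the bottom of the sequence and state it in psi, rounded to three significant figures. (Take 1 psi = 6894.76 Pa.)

Overburden (lithostatic) stress σ_v:
alluvium: 1920 kg/m³ × 9.8 m/s² × 754 m = 1.419×10^7 Pa = 14.19 MPa
halite: 2170 kg/m³ × 9.8 m/s² × 1080 m = 2.297×10^7 Pa = 22.97 MPa
Total = 14.19 + 22.97 = 37.155 MPa
Pore pressure P_p = λ·σ_v = 0.81 × 37.15 MPa = 30.10 MPa
Effective stress σ' = σ_v − P_p = 37.15 − 30.10 = 7.0594 MPa = 1023.9 psi

1020 psi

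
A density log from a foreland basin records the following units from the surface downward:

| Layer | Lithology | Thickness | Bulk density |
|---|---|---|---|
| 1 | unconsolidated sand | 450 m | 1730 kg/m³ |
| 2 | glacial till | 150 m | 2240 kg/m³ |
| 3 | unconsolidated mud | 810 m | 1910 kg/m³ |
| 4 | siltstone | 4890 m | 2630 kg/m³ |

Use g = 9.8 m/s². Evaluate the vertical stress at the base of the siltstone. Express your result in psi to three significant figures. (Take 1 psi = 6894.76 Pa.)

unconsolidated sand: 1730 kg/m³ × 9.8 m/s² × 450 m = 7.629×10^6 Pa = 1107 psi
glacial till: 2240 kg/m³ × 9.8 m/s² × 150 m = 3.293×10^6 Pa = 477.6 psi
unconsolidated mud: 1910 kg/m³ × 9.8 m/s² × 810 m = 1.516×10^7 Pa = 2199 psi
siltstone: 2630 kg/m³ × 9.8 m/s² × 4890 m = 1.260×10^8 Pa = 18280 psi
Total = 1107 + 477.6 + 2199 + 18280 = 22063 psi

22100 psi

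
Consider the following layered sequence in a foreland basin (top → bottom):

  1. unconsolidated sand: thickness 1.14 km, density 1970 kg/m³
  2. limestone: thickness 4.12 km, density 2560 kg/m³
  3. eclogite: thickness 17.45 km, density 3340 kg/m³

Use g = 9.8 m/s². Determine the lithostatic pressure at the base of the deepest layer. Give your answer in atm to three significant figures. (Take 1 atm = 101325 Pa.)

unconsolidated sand: 1970 kg/m³ × 9.8 m/s² × 1140 m = 2.201×10^7 Pa = 217.2 atm
limestone: 2560 kg/m³ × 9.8 m/s² × 4120 m = 1.034×10^8 Pa = 1020 atm
eclogite: 3340 kg/m³ × 9.8 m/s² × 17450 m = 5.712×10^8 Pa = 5637 atm
Total = 217.2 + 1020 + 5637 = 6874.4 atm

6870 atm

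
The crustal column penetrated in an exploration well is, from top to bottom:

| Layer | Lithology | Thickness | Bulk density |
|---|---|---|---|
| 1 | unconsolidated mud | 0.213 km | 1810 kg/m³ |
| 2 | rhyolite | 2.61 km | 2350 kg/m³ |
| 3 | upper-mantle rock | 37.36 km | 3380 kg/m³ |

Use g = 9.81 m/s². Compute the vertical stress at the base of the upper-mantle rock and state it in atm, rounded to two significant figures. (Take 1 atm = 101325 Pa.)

unconsolidated mud: 1810 kg/m³ × 9.81 m/s² × 213 m = 3.782×10^6 Pa = 37.33 atm
rhyolite: 2350 kg/m³ × 9.81 m/s² × 2610 m = 6.017×10^7 Pa = 593.8 atm
upper-mantle rock: 3380 kg/m³ × 9.81 m/s² × 37360 m = 1.239×10^9 Pa = 12226 atm
Total = 37.33 + 593.8 + 12226 = 12857 atm

13000 atm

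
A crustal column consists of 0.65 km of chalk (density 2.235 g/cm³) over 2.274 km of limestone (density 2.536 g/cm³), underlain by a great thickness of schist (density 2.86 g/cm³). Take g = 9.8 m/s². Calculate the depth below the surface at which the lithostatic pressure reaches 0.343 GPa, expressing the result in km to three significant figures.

12.6 km

Pressure at base of upper layers: 2235×9.8×650 + 2536×9.8×2274 = 7.075×10^7 Pa = 0.07075 GPa
Remaining pressure to be supplied by schist: 3.430×10^8 − 7.075×10^7 = 2.722×10^8 Pa
Additional depth in schist = 2.722×10^8 Pa / (2860 kg/m³ × 9.8 m/s²) = 9713.4 m
Total depth = 2924 m + 9713.4 m = 12637 m
= 12.637 km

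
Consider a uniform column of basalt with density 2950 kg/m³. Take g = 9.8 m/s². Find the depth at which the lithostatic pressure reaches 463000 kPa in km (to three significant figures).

h = P/(ρg) = 463000 kPa / (2950 kg/m³ × 9.8 m/s²) = 4.630×10^8 Pa / 28910 Pa/m = 16015 m
= 16.015 km

16.0 km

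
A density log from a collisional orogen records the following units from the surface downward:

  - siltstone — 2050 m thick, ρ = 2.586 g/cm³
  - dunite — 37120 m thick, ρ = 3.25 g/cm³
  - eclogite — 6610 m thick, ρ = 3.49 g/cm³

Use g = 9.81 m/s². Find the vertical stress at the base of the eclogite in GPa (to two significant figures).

siltstone: 2586 kg/m³ × 9.81 m/s² × 2050 m = 5.201×10^7 Pa = 0.05201 GPa
dunite: 3250 kg/m³ × 9.81 m/s² × 37120 m = 1.183×10^9 Pa = 1.183 GPa
eclogite: 3490 kg/m³ × 9.81 m/s² × 6610 m = 2.263×10^8 Pa = 0.2263 GPa
Total = 0.05201 + 1.183 + 0.2263 = 1.4618 GPa

1.5 GPa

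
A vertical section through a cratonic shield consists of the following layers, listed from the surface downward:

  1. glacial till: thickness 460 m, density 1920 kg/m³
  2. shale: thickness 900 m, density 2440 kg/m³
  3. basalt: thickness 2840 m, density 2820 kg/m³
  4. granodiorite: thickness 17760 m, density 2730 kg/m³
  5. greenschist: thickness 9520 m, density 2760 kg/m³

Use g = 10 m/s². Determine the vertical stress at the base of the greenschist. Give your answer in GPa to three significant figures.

0.858 GPa

glacial till: 1920 kg/m³ × 10 m/s² × 460 m = 8.832×10^6 Pa = 8.832×10^-3 GPa
shale: 2440 kg/m³ × 10 m/s² × 900 m = 2.196×10^7 Pa = 0.02196 GPa
basalt: 2820 kg/m³ × 10 m/s² × 2840 m = 8.009×10^7 Pa = 0.08009 GPa
granodiorite: 2730 kg/m³ × 10 m/s² × 17760 m = 4.848×10^8 Pa = 0.4848 GPa
greenschist: 2760 kg/m³ × 10 m/s² × 9520 m = 2.628×10^8 Pa = 0.2628 GPa
Total = 8.832×10^-3 + 0.02196 + 0.08009 + 0.4848 + 0.2628 = 0.85848 GPa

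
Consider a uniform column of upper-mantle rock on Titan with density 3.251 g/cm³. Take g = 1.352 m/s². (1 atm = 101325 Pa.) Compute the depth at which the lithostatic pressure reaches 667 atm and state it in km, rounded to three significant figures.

15.4 km

h = P/(ρg) = 667 atm / (3251 kg/m³ × 1.352 m/s²) = 6.758×10^7 Pa / 4395.4 Pa/m = 15376 m
= 15.376 km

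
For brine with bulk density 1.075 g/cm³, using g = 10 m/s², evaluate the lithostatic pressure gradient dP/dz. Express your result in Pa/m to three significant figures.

dP/dz = ρg = 1075 kg/m³ × 10 m/s² = 10750 Pa/m

10800 Pa/m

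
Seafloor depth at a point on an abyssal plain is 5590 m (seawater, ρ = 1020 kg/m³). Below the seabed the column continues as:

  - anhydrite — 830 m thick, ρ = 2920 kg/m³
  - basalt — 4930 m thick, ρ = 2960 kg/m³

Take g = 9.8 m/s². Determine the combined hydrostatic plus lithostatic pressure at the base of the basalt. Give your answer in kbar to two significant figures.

seawater: 1020 kg/m³ × 9.8 m/s² × 5590 m = 5.588×10^7 Pa = 0.5588 kbar
anhydrite: 2920 kg/m³ × 9.8 m/s² × 830 m = 2.375×10^7 Pa = 0.2375 kbar
basalt: 2960 kg/m³ × 9.8 m/s² × 4930 m = 1.430×10^8 Pa = 1.430 kbar
Total = 0.5588 + 0.2375 + 1.430 = 2.2264 kbar

2.2 kbar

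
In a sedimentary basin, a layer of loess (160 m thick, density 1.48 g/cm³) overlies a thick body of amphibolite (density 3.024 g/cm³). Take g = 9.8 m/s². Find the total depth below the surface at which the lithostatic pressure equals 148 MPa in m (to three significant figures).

Pressure at base of upper layers: 1480×9.8×160 = 2.321×10^6 Pa = 2.321 MPa
Remaining pressure to be supplied by amphibolite: 1.480×10^8 − 2.321×10^6 = 1.457×10^8 Pa
Additional depth in amphibolite = 1.457×10^8 Pa / (3024 kg/m³ × 9.8 m/s²) = 4915.8 m
Total depth = 160 m + 4915.8 m = 5075.8 m

5080 m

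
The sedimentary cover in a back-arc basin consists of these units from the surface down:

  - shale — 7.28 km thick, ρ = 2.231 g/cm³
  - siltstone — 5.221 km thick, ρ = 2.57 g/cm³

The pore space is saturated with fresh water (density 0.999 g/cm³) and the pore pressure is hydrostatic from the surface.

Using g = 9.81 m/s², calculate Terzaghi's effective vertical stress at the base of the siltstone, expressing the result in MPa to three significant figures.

Overburden (lithostatic) stress σ_v:
shale: 2231 kg/m³ × 9.81 m/s² × 7280 m = 1.593×10^8 Pa = 159.3 MPa
siltstone: 2570 kg/m³ × 9.81 m/s² × 5221 m = 1.316×10^8 Pa = 131.6 MPa
Total = 159.3 + 131.6 = 290.96 MPa
Pore pressure P_p = 999 kg/m³ × 9.81 m/s² × 12501 m = 1.225×10^8 Pa = 122.5 MPa
Effective stress σ' = σ_v − P_p = 291.0 − 122.5 = 168.45 MPa

168 MPa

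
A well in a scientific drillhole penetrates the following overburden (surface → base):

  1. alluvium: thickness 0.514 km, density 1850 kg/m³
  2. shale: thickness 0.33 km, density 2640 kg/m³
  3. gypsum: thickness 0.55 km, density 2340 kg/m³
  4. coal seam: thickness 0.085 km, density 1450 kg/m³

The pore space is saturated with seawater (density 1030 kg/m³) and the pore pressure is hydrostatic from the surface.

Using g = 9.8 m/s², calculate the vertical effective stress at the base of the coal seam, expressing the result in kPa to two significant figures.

Overburden (lithostatic) stress σ_v:
alluvium: 1850 kg/m³ × 9.8 m/s² × 514 m = 9.319×10^6 Pa = 9.319 MPa
shale: 2640 kg/m³ × 9.8 m/s² × 330 m = 8.538×10^6 Pa = 8.538 MPa
gypsum: 2340 kg/m³ × 9.8 m/s² × 550 m = 1.261×10^7 Pa = 12.61 MPa
coal seam: 1450 kg/m³ × 9.8 m/s² × 85 m = 1.208×10^6 Pa = 1.208 MPa
Total = 9.319 + 8.538 + 12.61 + 1.208 = 31.677 MPa
Pore pressure P_p = 1030 kg/m³ × 9.8 m/s² × 1479 m = 1.493×10^7 Pa = 14.93 MPa
Effective stress σ' = σ_v − P_p = 31.68 − 14.93 = 16.748 MPa = 16748 kPa

17000 kPa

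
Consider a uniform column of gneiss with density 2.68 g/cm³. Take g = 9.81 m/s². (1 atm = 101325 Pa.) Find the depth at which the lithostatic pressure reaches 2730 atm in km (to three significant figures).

10.5 km

h = P/(ρg) = 2730 atm / (2680 kg/m³ × 9.81 m/s²) = 2.766×10^8 Pa / 26291 Pa/m = 10521 m
= 10.521 km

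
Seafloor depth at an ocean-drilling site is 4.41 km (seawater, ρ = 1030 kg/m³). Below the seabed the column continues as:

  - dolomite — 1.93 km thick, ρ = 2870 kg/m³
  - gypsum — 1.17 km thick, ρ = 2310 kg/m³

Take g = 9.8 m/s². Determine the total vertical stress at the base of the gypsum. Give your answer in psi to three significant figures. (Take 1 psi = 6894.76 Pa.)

seawater: 1030 kg/m³ × 9.8 m/s² × 4410 m = 4.451×10^7 Pa = 6456 psi
dolomite: 2870 kg/m³ × 9.8 m/s² × 1930 m = 5.428×10^7 Pa = 7873 psi
gypsum: 2310 kg/m³ × 9.8 m/s² × 1170 m = 2.649×10^7 Pa = 3842 psi
Total = 6456 + 7873 + 3842 = 18171 psi

18200 psi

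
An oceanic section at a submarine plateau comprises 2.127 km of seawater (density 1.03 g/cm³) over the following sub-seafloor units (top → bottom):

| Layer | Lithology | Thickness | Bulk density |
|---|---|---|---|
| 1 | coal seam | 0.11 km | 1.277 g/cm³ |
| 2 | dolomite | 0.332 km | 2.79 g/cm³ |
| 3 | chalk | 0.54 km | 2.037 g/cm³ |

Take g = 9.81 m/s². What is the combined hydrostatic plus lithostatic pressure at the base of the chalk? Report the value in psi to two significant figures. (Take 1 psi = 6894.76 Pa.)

seawater: 1030 kg/m³ × 9.81 m/s² × 2127 m = 2.149×10^7 Pa = 3117 psi
coal seam: 1277 kg/m³ × 9.81 m/s² × 110 m = 1.378×10^6 Pa = 199.9 psi
dolomite: 2790 kg/m³ × 9.81 m/s² × 332 m = 9.087×10^6 Pa = 1318 psi
chalk: 2037 kg/m³ × 9.81 m/s² × 540 m = 1.079×10^7 Pa = 1565 psi
Total = 3117 + 199.9 + 1318 + 1565 = 6200.0 psi

6200 psi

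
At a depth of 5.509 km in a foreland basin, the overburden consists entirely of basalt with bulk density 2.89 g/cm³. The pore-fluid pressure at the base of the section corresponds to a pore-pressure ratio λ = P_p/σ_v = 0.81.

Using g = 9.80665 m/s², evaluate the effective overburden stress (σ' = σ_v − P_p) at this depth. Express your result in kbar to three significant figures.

Overburden (lithostatic) stress σ_v:
basalt: 2890 kg/m³ × 9.80665 m/s² × 5509 m = 1.561×10^8 Pa = 156.1 MPa
Pore pressure P_p = λ·σ_v = 0.81 × 156.1 MPa = 126.5 MPa
Effective stress σ' = σ_v − P_p = 156.1 − 126.5 = 29.665 MPa = 0.29665 kbar

0.297 kbar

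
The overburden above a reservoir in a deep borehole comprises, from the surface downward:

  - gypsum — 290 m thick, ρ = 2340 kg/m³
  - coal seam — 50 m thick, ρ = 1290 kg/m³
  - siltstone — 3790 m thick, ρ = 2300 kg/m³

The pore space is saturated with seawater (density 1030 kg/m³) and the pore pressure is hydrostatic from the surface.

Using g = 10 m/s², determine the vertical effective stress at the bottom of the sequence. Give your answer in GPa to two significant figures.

0.052 GPa

Overburden (lithostatic) stress σ_v:
gypsum: 2340 kg/m³ × 10 m/s² × 290 m = 6.786×10^6 Pa = 6.786 MPa
coal seam: 1290 kg/m³ × 10 m/s² × 50 m = 6.450×10^5 Pa = 0.6450 MPa
siltstone: 2300 kg/m³ × 10 m/s² × 3790 m = 8.717×10^7 Pa = 87.17 MPa
Total = 6.786 + 0.6450 + 87.17 = 94.601 MPa
Pore pressure P_p = 1030 kg/m³ × 10 m/s² × 4130 m = 4.254×10^7 Pa = 42.54 MPa
Effective stress σ' = σ_v − P_p = 94.60 − 42.54 = 52.062 MPa = 0.052062 GPa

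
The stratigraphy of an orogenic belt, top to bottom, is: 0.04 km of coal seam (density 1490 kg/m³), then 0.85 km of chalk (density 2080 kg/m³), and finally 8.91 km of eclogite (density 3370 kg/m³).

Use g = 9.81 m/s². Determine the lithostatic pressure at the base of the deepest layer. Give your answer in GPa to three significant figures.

0.312 GPa

coal seam: 1490 kg/m³ × 9.81 m/s² × 40 m = 5.847×10^5 Pa = 5.847×10^-4 GPa
chalk: 2080 kg/m³ × 9.81 m/s² × 850 m = 1.734×10^7 Pa = 0.01734 GPa
eclogite: 3370 kg/m³ × 9.81 m/s² × 8910 m = 2.946×10^8 Pa = 0.2946 GPa
Total = 5.847×10^-4 + 0.01734 + 0.2946 = 0.31249 GPa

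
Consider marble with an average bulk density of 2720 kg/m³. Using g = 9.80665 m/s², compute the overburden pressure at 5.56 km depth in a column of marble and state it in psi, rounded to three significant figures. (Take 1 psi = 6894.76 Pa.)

21500 psi

marble: 2720 kg/m³ × 9.80665 m/s² × 5560 m = 1.483×10^8 Pa = 21510 psi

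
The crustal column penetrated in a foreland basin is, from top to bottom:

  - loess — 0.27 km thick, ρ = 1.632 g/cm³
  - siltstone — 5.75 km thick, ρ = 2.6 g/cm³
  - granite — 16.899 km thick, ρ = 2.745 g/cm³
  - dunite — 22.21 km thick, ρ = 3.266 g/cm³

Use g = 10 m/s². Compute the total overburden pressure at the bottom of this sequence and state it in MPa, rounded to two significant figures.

loess: 1632 kg/m³ × 10 m/s² × 270 m = 4.406×10^6 Pa = 4.406 MPa
siltstone: 2600 kg/m³ × 10 m/s² × 5750 m = 1.495×10^8 Pa = 149.5 MPa
granite: 2745 kg/m³ × 10 m/s² × 16899 m = 4.639×10^8 Pa = 463.9 MPa
dunite: 3266 kg/m³ × 10 m/s² × 22210 m = 7.254×10^8 Pa = 725.4 MPa
Total = 4.406 + 149.5 + 463.9 + 725.4 = 1343.2 MPa

1300 MPa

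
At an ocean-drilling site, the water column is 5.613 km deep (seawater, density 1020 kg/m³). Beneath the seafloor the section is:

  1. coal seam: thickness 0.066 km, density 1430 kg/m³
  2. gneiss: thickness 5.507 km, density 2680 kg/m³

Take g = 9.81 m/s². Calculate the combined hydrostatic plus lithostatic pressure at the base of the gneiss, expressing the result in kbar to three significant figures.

2.02 kbar

seawater: 1020 kg/m³ × 9.81 m/s² × 5613 m = 5.616×10^7 Pa = 0.5616 kbar
coal seam: 1430 kg/m³ × 9.81 m/s² × 66 m = 9.259×10^5 Pa = 9.259×10^-3 kbar
gneiss: 2680 kg/m³ × 9.81 m/s² × 5507 m = 1.448×10^8 Pa = 1.448 kbar
Total = 0.5616 + 9.259×10^-3 + 1.448 = 2.0187 kbar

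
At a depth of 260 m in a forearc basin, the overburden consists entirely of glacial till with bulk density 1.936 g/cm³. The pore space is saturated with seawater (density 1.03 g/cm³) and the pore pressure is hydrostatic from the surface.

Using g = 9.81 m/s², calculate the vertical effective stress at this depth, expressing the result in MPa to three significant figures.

Overburden (lithostatic) stress σ_v:
glacial till: 1936 kg/m³ × 9.81 m/s² × 260 m = 4.938×10^6 Pa = 4.938 MPa
Pore pressure P_p = 1030 kg/m³ × 9.81 m/s² × 260 m = 2.627×10^6 Pa = 2.627 MPa
Effective stress σ' = σ_v − P_p = 4.938 − 2.627 = 2.3108 MPa

2.31 MPa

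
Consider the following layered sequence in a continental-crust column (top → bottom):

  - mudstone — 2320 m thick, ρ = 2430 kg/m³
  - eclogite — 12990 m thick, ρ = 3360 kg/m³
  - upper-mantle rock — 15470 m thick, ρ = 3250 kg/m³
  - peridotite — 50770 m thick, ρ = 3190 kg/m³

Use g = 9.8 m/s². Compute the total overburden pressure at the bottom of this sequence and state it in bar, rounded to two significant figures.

26000 bar

mudstone: 2430 kg/m³ × 9.8 m/s² × 2320 m = 5.525×10^7 Pa = 552.5 bar
eclogite: 3360 kg/m³ × 9.8 m/s² × 12990 m = 4.277×10^8 Pa = 4277 bar
upper-mantle rock: 3250 kg/m³ × 9.8 m/s² × 15470 m = 4.927×10^8 Pa = 4927 bar
peridotite: 3190 kg/m³ × 9.8 m/s² × 50770 m = 1.587×10^9 Pa = 15872 bar
Total = 552.5 + 4277 + 4927 + 15872 = 25629 bar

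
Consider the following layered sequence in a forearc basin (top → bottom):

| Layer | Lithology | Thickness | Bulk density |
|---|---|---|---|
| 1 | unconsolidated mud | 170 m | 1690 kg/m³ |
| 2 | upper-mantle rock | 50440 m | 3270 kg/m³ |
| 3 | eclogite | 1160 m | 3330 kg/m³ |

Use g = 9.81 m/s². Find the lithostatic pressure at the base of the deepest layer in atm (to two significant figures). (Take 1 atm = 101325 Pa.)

unconsolidated mud: 1690 kg/m³ × 9.81 m/s² × 170 m = 2.818×10^6 Pa = 27.82 atm
upper-mantle rock: 3270 kg/m³ × 9.81 m/s² × 50440 m = 1.618×10^9 Pa = 15969 atm
eclogite: 3330 kg/m³ × 9.81 m/s² × 1160 m = 3.789×10^7 Pa = 374.0 atm
Total = 27.82 + 15969 + 374.0 = 16371 atm

16000 atm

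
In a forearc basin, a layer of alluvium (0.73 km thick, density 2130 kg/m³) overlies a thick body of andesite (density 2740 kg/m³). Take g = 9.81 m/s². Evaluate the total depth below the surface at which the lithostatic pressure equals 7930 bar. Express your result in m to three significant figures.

29700 m

Pressure at base of upper layers: 2130×9.81×730 = 1.525×10^7 Pa = 152.5 bar
Remaining pressure to be supplied by andesite: 7.930×10^8 − 1.525×10^7 = 7.777×10^8 Pa
Additional depth in andesite = 7.777×10^8 Pa / (2740 kg/m³ × 9.81 m/s²) = 28935 m
Total depth = 730 m + 28935 m = 29665 m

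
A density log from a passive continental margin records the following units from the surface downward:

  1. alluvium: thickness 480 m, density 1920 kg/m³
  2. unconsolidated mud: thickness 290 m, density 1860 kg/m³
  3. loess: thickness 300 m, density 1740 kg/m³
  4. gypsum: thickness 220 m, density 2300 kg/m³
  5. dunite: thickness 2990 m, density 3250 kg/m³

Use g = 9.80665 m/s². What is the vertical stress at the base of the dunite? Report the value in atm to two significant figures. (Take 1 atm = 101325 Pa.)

1200 atm

alluvium: 1920 kg/m³ × 9.80665 m/s² × 480 m = 9.038×10^6 Pa = 89.20 atm
unconsolidated mud: 1860 kg/m³ × 9.80665 m/s² × 290 m = 5.290×10^6 Pa = 52.21 atm
loess: 1740 kg/m³ × 9.80665 m/s² × 300 m = 5.119×10^6 Pa = 50.52 atm
gypsum: 2300 kg/m³ × 9.80665 m/s² × 220 m = 4.962×10^6 Pa = 48.97 atm
dunite: 3250 kg/m³ × 9.80665 m/s² × 2990 m = 9.530×10^7 Pa = 940.5 atm
Total = 89.20 + 52.21 + 50.52 + 48.97 + 940.5 = 1181.4 atm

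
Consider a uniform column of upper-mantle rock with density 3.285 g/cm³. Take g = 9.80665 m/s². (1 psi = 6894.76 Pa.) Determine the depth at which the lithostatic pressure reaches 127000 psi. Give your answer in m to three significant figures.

h = P/(ρg) = 127000 psi / (3285 kg/m³ × 9.80665 m/s²) = 8.756×10^8 Pa / 32215 Pa/m = 27181 m

27200 m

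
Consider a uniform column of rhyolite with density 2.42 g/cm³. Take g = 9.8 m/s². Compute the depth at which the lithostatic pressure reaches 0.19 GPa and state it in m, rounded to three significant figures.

h = P/(ρg) = 0.19 GPa / (2420 kg/m³ × 9.8 m/s²) = 1.900×10^8 Pa / 23716 Pa/m = 8011.5 m

8010 m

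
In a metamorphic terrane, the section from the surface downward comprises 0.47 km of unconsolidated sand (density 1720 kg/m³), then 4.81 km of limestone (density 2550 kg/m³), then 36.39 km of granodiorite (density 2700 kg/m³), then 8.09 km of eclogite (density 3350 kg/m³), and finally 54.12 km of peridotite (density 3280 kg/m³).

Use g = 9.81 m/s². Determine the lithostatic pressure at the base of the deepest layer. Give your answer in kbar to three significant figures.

unconsolidated sand: 1720 kg/m³ × 9.81 m/s² × 470 m = 7.930×10^6 Pa = 0.07930 kbar
limestone: 2550 kg/m³ × 9.81 m/s² × 4810 m = 1.203×10^8 Pa = 1.203 kbar
granodiorite: 2700 kg/m³ × 9.81 m/s² × 36390 m = 9.639×10^8 Pa = 9.639 kbar
eclogite: 3350 kg/m³ × 9.81 m/s² × 8090 m = 2.659×10^8 Pa = 2.659 kbar
peridotite: 3280 kg/m³ × 9.81 m/s² × 54120 m = 1.741×10^9 Pa = 17.41 kbar
Total = 0.07930 + 1.203 + 9.639 + 2.659 + 17.41 = 30.994 kbar

31.0 kbar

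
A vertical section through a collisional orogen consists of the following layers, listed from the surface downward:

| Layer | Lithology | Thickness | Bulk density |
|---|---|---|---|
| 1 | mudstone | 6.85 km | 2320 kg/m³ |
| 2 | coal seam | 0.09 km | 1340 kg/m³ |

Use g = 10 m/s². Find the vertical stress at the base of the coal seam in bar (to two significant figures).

mudstone: 2320 kg/m³ × 10 m/s² × 6850 m = 1.589×10^8 Pa = 1589 bar
coal seam: 1340 kg/m³ × 10 m/s² × 90 m = 1.206×10^6 Pa = 12.06 bar
Total = 1589 + 12.06 = 1601.3 bar

1600 bar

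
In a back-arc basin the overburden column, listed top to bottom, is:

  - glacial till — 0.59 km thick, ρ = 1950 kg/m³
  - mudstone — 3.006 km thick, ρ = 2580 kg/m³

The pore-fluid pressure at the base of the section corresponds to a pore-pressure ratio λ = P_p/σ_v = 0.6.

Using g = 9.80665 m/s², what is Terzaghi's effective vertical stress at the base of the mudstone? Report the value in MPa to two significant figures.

35 MPa

Overburden (lithostatic) stress σ_v:
glacial till: 1950 kg/m³ × 9.80665 m/s² × 590 m = 1.128×10^7 Pa = 11.28 MPa
mudstone: 2580 kg/m³ × 9.80665 m/s² × 3006 m = 7.606×10^7 Pa = 76.06 MPa
Total = 11.28 + 76.06 = 87.338 MPa
Pore pressure P_p = λ·σ_v = 0.6 × 87.34 MPa = 52.40 MPa
Effective stress σ' = σ_v − P_p = 87.34 − 52.40 = 34.935 MPa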